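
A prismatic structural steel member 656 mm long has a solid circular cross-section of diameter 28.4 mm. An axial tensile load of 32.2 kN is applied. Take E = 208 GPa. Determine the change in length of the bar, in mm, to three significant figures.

A = 633.5 mm².
δ_mech = NL/(AE) = 32200·656/(633.5·208000) = 0.1603 mm.

0.160 mm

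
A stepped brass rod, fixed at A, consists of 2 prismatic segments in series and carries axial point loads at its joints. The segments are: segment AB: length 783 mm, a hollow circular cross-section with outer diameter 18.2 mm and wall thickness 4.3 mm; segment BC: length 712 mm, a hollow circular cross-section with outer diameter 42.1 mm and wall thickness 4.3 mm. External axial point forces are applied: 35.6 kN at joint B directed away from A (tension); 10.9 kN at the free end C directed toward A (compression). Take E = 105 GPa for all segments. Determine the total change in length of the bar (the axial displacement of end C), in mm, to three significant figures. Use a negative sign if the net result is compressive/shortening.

Internal axial forces (sectioning from the free end, tension +): N_BC = -10.9 kN, N_AB = 24.7 kN.
A_AB = 187.8 mm².
A_BC = 510.6 mm².
δ_AB = 24700·783/(187.8·105000) = 0.9809 mm
δ_BC = -10900·712/(510.6·105000) = -0.1447 mm
δ = Σδ_i = 0.8362 mm.

0.836 mm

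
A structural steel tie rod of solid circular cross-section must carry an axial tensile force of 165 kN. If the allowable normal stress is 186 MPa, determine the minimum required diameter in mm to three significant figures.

Required area A ≥ P/σ_allow = 165000/186 = 887.1 mm².
For a solid circular section, d ≥ √(4A/π) = 33.61 mm.

33.6 mm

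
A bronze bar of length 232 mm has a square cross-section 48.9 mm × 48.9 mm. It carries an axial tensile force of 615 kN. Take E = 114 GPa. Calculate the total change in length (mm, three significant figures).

0.523 mm

A = 2391 mm².
δ_mech = NL/(AE) = 615000·232/(2391·114000) = 0.5234 mm.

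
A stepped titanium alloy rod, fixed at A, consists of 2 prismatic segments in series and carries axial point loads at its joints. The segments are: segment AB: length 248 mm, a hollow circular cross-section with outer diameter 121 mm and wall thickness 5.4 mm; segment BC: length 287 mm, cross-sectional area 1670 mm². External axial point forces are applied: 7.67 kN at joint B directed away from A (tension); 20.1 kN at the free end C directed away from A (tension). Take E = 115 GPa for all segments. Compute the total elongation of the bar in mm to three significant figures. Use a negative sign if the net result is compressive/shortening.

0.0606 mm

Internal axial forces (sectioning from the free end, tension +): N_BC = 20.1 kN, N_AB = 27.77 kN.
A_AB = 1961 mm².
δ_AB = 27770·248/(1961·115000) = 0.03054 mm
δ_BC = 20100·287/(1670·115000) = 0.03004 mm
δ = Σδ_i = 0.06057 mm.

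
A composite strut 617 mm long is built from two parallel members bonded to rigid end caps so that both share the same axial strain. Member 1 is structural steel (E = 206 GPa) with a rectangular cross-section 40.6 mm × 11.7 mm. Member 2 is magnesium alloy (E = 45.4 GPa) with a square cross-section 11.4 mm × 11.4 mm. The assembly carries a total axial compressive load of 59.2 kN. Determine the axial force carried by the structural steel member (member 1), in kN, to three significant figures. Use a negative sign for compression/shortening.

A_1 = 475 mm².
A_2 = 130 mm².
Equal strain + equilibrium ⇒ each member carries load in proportion to AE: A₁E₁ = 97850000 N, A₂E₂ = 5900000 N, ΣAE = 103800000 N.
F₁ = P·A₁E₁/ΣAE = -59200·97850000/103800000 = -55830 N.

-55.8 kN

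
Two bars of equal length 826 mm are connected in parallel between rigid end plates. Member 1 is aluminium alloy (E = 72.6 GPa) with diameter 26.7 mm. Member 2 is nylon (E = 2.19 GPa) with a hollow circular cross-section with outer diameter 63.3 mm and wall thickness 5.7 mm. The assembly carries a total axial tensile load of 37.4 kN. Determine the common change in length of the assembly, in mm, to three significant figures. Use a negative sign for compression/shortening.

0.720 mm

A_1 = 559.9 mm².
A_2 = 1031 mm².
Equal strain + equilibrium ⇒ each member carries load in proportion to AE: A₁E₁ = 40650000 N, A₂E₂ = 2259000 N, ΣAE = 42910000 N.
δ = PL/ΣAE = 37400·826/42910000 = 0.72 mm.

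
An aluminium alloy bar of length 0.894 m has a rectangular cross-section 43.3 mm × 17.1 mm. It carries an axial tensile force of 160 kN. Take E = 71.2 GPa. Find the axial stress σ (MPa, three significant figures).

216 MPa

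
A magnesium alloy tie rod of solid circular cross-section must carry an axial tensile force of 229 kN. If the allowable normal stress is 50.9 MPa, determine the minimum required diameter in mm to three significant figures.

75.7 mm

Required area A ≥ P/σ_allow = 229000/50.9 = 4499 mm².
For a solid circular section, d ≥ √(4A/π) = 75.69 mm.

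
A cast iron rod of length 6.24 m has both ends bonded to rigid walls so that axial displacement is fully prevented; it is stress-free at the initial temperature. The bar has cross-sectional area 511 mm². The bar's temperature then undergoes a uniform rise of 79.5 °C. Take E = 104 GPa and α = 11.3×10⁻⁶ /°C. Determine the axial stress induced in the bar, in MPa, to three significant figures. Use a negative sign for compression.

Free thermal expansion αLΔT = 11.3e-6 · 6240 · 79.5 = 5.606 mm.
The walls impose strain ε = −(5.606)/6240 = -8.9835e-04; σ = Eε = 104000 · -8.9835e-04 = -93.43 MPa.

-93.4 MPa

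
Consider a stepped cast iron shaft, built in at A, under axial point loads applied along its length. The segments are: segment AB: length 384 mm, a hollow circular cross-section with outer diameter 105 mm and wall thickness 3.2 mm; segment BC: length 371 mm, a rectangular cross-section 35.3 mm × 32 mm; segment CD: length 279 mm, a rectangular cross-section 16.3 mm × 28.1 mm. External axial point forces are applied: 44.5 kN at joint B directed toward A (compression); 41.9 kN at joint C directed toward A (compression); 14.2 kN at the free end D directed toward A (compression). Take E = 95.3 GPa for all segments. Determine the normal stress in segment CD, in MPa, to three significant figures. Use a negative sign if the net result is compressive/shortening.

-31.0 MPa

Internal axial forces (sectioning from the free end, tension +): N_CD = -14.2 kN, N_BC = -56.1 kN, N_AB = -100.6 kN.
A_CD = 458 mm².
σ_CD = N_CD/A_CD = -14200/458 = -31 MPa.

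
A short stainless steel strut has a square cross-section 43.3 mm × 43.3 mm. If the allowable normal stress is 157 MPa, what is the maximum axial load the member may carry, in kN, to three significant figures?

294 kN

A = 1875 mm².
P_max = σ_allow · A = 157 · 1875 = 294400 N = 294.4 kN.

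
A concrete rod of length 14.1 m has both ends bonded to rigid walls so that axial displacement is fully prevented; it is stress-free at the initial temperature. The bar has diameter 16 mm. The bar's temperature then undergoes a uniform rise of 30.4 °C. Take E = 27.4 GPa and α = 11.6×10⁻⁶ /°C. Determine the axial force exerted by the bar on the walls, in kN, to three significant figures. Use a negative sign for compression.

Free thermal expansion αLΔT = 11.6e-6 · 14100 · 30.4 = 4.972 mm.
The walls impose strain ε = −(4.972)/14100 = -3.5264e-04; σ = Eε = 27400 · -3.5264e-04 = -9.662 MPa.
Wall reaction R = σ·A = -9.662·201.1 = -1943 N = -1.943 kN.

-1.94 kN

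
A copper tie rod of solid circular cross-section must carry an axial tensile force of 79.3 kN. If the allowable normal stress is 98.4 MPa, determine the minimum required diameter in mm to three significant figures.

32.0 mm

Required area A ≥ P/σ_allow = 79300/98.4 = 805.9 mm².
For a solid circular section, d ≥ √(4A/π) = 32.03 mm.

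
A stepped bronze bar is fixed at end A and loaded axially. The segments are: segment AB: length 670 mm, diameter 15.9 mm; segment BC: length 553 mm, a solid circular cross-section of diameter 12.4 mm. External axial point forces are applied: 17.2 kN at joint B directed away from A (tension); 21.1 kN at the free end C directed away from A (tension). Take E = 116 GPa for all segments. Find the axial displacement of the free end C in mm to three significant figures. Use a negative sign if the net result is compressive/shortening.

1.95 mm

Internal axial forces (sectioning from the free end, tension +): N_BC = 21.1 kN, N_AB = 38.3 kN.
A_AB = 198.6 mm².
A_BC = 120.8 mm².
δ_AB = 38300·670/(198.6·116000) = 1.114 mm
δ_BC = 21100·553/(120.8·116000) = 0.8329 mm
δ = Σδ_i = 1.947 mm.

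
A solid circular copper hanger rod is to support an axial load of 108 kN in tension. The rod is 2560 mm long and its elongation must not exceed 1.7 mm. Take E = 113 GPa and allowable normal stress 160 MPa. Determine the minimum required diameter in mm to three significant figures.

42.8 mm

Required area A ≥ P/σ_allow = 108000/160 = 675 mm².
For a solid circular section, d ≥ √(4A/π) = 29.32 mm.
Elongation limit: A ≥ PL/(Eδ_allow) = 108000·2560/(113000·1.7) = 1439 mm² ⇒ d ≥ 42.81 mm.
The elongation limit governs.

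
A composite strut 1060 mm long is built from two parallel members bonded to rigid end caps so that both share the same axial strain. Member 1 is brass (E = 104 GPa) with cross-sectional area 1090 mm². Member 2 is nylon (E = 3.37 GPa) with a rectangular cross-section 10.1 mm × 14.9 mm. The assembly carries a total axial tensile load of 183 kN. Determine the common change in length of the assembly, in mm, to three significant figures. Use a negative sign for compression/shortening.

1.70 mm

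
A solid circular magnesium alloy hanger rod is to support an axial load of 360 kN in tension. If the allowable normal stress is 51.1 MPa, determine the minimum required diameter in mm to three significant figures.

Required area A ≥ P/σ_allow = 360000/51.1 = 7045 mm².
For a solid circular section, d ≥ √(4A/π) = 94.71 mm.

94.7 mm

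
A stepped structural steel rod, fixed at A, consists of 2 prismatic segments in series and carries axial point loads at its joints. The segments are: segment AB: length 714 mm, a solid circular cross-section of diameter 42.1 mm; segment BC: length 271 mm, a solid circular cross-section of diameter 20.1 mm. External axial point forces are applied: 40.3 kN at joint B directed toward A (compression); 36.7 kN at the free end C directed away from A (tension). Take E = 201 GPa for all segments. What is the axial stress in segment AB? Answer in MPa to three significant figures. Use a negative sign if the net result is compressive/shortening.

Internal axial forces (sectioning from the free end, tension +): N_BC = 36.7 kN, N_AB = -3.6 kN.
A_AB = 1392 mm².
σ_AB = N_AB/A_AB = -3600/1392 = -2.586 MPa.

-2.59 MPa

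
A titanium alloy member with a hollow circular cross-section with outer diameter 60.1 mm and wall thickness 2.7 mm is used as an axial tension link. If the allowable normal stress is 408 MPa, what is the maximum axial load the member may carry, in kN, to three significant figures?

199 kN

A = 486.9 mm².
P_max = σ_allow · A = 408 · 486.9 = 198600 N = 198.6 kN.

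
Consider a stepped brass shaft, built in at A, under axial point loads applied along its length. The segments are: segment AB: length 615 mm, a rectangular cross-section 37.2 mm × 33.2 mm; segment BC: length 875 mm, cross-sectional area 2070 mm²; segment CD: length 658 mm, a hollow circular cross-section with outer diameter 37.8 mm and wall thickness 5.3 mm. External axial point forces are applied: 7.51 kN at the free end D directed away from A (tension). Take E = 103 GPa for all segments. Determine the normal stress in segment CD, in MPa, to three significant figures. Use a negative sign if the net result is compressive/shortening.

13.9 MPa

Internal axial forces (sectioning from the free end, tension +): N_CD = 7.51 kN, N_BC = 7.51 kN, N_AB = 7.51 kN.
A_CD = 541.1 mm².
σ_CD = N_CD/A_CD = 7510/541.1 = 13.88 MPa.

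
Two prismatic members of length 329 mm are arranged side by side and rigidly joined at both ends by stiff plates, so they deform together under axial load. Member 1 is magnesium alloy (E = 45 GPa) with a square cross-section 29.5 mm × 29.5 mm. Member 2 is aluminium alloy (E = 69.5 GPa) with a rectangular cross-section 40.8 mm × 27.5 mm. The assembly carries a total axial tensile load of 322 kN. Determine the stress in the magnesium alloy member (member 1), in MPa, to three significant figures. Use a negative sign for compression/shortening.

A_1 = 870.2 mm².
A_2 = 1122 mm².
Equal strain + equilibrium ⇒ each member carries load in proportion to AE: A₁E₁ = 39160000 N, A₂E₂ = 77980000 N, ΣAE = 117100000 N.
σ₁ = P·E₁/ΣAE = 322000·45000/117100000 = 123.7 MPa.

124 MPa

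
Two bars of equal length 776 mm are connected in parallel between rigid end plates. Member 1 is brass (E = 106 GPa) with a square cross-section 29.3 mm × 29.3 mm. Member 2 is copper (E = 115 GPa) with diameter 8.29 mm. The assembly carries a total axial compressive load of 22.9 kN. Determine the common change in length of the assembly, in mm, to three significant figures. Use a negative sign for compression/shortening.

A_1 = 858.5 mm².
A_2 = 53.98 mm².
Equal strain + equilibrium ⇒ each member carries load in proportion to AE: A₁E₁ = 91000000 N, A₂E₂ = 6207000 N, ΣAE = 97210000 N.
δ = PL/ΣAE = -22900·776/97210000 = -0.1828 mm.

-0.183 mm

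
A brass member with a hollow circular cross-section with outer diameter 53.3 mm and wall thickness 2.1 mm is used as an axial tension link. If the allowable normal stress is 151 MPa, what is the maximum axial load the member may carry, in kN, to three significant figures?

51.0 kN

A = 337.8 mm².
P_max = σ_allow · A = 151 · 337.8 = 51010 N = 51.01 kN.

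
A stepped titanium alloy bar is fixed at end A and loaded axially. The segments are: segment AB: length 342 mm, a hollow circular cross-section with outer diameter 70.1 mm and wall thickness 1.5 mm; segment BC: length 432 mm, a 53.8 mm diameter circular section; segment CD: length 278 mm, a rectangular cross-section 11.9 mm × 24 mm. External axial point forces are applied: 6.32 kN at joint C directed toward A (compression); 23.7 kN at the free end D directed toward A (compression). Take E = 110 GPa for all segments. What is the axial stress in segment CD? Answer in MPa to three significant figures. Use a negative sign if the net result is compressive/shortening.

-83.0 MPa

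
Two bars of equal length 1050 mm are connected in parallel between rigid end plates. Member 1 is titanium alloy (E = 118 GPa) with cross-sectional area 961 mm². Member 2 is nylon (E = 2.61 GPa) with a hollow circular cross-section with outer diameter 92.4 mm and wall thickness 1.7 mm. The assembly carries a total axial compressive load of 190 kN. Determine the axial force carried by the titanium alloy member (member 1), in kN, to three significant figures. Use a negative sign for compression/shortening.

A_2 = 484.4 mm².
Equal strain + equilibrium ⇒ each member carries load in proportion to AE: A₁E₁ = 113400000 N, A₂E₂ = 1264000 N, ΣAE = 114700000 N.
F₁ = P·A₁E₁/ΣAE = -190000·113400000/114700000 = -187900 N.

-188 kN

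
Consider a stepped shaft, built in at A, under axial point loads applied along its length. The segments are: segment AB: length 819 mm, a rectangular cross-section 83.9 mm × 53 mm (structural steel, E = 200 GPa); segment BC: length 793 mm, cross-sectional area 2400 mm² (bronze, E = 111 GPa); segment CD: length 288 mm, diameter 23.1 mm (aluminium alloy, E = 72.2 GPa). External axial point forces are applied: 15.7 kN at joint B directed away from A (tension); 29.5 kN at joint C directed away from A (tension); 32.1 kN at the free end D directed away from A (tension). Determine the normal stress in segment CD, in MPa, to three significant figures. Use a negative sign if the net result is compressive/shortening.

76.6 MPa

Internal axial forces (sectioning from the free end, tension +): N_CD = 32.1 kN, N_BC = 61.6 kN, N_AB = 77.3 kN.
A_CD = 419.1 mm².
σ_CD = N_CD/A_CD = 32100/419.1 = 76.59 MPa.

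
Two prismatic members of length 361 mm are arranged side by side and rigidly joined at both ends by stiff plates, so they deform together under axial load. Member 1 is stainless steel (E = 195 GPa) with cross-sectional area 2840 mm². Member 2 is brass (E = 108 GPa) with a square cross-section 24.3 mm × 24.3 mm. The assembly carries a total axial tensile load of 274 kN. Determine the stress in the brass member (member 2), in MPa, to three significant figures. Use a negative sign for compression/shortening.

A_2 = 590.5 mm².
Equal strain + equilibrium ⇒ each member carries load in proportion to AE: A₁E₁ = 553800000 N, A₂E₂ = 63770000 N, ΣAE = 617600000 N.
σ₂ = P·E₂/ΣAE = 274000·108000/617600000 = 47.92 MPa.

47.9 MPa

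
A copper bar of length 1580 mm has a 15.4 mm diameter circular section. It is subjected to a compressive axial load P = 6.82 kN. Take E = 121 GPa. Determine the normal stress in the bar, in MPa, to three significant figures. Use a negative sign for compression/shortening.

-36.6 MPa

A = 186.3 mm².
σ = N/A = -6820/186.3 = -36.61 MPa.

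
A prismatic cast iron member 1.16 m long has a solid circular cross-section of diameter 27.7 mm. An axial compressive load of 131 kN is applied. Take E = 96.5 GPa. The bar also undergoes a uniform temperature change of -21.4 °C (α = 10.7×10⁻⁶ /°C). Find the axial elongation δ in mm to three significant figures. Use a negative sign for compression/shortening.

A = 602.6 mm².
δ_mech = NL/(AE) = -131000·1160/(602.6·96500) = -2.613 mm.
δ_thermal = αLΔT = 10.7e-6·1160·-21.4 = -0.2656 mm.
δ = δ_mech + δ_thermal = -2.879 mm.

-2.88 mm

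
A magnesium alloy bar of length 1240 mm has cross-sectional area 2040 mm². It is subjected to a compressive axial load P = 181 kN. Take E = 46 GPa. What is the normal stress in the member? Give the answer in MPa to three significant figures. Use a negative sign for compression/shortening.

σ = N/A = -181000/2040 = -88.73 MPa.

-88.7 MPa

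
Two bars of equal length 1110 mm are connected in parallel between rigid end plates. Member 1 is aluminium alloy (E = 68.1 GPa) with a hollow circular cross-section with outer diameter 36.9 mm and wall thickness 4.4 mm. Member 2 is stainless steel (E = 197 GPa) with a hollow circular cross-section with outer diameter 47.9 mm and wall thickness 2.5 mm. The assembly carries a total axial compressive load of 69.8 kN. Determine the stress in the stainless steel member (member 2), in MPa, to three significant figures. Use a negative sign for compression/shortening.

A_1 = 449.2 mm².
A_2 = 356.6 mm².
Equal strain + equilibrium ⇒ each member carries load in proportion to AE: A₁E₁ = 30590000 N, A₂E₂ = 70240000 N, ΣAE = 100800000 N.
σ₂ = P·E₂/ΣAE = -69800·197000/100800000 = -136.4 MPa.

-136 MPa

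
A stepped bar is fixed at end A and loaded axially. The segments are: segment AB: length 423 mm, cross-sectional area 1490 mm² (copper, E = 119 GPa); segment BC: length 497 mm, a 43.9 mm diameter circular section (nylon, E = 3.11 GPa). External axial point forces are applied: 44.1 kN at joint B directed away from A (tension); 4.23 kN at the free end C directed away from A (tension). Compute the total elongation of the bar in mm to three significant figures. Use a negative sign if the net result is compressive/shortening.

0.562 mm

Internal axial forces (sectioning from the free end, tension +): N_BC = 4.23 kN, N_AB = 48.33 kN.
A_BC = 1514 mm².
δ_AB = 48330·423/(1490·119000) = 0.1153 mm
δ_BC = 4230·497/(1514·3110) = 0.4466 mm
δ = Σδ_i = 0.5619 mm.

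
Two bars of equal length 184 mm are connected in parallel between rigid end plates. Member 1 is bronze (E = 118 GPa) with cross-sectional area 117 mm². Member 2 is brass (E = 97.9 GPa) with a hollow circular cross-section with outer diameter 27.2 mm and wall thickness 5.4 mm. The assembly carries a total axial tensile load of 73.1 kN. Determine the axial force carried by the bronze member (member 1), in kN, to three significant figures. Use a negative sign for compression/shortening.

A_2 = 369.8 mm².
Equal strain + equilibrium ⇒ each member carries load in proportion to AE: A₁E₁ = 13810000 N, A₂E₂ = 36210000 N, ΣAE = 50010000 N.
F₁ = P·A₁E₁/ΣAE = 73100·13810000/50010000 = 20180 N.

20.2 kN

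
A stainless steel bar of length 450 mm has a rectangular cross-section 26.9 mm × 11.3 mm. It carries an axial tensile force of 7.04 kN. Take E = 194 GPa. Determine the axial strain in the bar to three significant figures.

A = 304 mm².
σ = N/A = 23.16 MPa; ε = σ/E = 23.16/194000 = 1.194e-04.

1.19e-04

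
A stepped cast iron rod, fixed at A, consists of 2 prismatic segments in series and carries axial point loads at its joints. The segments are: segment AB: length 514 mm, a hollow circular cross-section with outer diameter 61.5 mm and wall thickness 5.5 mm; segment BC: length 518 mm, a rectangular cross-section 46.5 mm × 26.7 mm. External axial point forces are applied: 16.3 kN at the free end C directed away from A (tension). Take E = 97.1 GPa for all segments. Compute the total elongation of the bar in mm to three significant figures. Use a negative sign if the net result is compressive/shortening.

Internal axial forces (sectioning from the free end, tension +): N_BC = 16.3 kN, N_AB = 16.3 kN.
A_AB = 967.6 mm².
A_BC = 1242 mm².
δ_AB = 16300·514/(967.6·97100) = 0.08917 mm
δ_BC = 16300·518/(1242·97100) = 0.07004 mm
δ = Σδ_i = 0.1592 mm.

0.159 mm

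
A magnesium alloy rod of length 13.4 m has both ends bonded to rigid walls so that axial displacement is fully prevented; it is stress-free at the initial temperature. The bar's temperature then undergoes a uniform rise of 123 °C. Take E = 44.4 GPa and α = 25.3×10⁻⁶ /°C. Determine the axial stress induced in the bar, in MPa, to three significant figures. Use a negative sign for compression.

Free thermal expansion αLΔT = 25.3e-6 · 13400 · 123 = 41.7 mm.
The walls impose strain ε = −(41.7)/13400 = -3.1119e-03; σ = Eε = 44400 · -3.1119e-03 = -138.2 MPa.

-138 MPa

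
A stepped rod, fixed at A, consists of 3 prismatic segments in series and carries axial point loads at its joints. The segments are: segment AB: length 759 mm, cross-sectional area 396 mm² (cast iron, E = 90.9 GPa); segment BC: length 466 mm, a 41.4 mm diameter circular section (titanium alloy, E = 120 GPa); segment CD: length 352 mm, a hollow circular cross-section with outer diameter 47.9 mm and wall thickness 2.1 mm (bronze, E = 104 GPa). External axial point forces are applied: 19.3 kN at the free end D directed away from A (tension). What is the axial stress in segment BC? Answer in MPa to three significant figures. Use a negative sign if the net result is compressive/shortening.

14.3 MPa

Internal axial forces (sectioning from the free end, tension +): N_CD = 19.3 kN, N_BC = 19.3 kN, N_AB = 19.3 kN.
A_BC = 1346 mm².
σ_BC = N_BC/A_BC = 19300/1346 = 14.34 MPa.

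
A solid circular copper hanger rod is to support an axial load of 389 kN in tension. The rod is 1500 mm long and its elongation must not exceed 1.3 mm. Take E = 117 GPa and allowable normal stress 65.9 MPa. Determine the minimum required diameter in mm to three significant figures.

86.7 mm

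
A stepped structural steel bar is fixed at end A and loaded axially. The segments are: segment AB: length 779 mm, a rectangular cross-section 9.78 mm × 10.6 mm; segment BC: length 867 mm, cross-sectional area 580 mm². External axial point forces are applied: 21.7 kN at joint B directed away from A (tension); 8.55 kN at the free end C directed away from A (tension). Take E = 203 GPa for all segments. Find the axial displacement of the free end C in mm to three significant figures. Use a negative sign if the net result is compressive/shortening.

1.18 mm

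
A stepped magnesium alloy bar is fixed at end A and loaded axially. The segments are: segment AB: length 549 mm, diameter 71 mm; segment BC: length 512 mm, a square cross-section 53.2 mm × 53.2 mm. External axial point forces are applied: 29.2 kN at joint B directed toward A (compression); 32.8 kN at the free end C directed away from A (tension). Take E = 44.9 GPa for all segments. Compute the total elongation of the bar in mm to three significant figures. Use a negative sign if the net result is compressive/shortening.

Internal axial forces (sectioning from the free end, tension +): N_BC = 32.8 kN, N_AB = 3.6 kN.
A_AB = 3959 mm².
A_BC = 2830 mm².
δ_AB = 3600·549/(3959·44900) = 0.01112 mm
δ_BC = 32800·512/(2830·44900) = 0.1322 mm
δ = Σδ_i = 0.1433 mm.

0.143 mm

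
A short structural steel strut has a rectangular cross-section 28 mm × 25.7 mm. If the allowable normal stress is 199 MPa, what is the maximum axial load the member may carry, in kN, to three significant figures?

143 kN

A = 719.6 mm².
P_max = σ_allow · A = 199 · 719.6 = 143200 N = 143.2 kN.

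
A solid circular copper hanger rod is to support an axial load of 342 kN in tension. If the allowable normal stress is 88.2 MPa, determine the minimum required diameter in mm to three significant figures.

70.3 mm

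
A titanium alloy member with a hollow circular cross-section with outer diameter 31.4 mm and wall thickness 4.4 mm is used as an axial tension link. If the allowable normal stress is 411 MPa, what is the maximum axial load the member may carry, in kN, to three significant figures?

153 kN

A = 373.2 mm².
P_max = σ_allow · A = 411 · 373.2 = 153400 N = 153.4 kN.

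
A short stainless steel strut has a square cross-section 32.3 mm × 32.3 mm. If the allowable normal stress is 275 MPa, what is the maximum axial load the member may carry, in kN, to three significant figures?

287 kN

A = 1043 mm².
P_max = σ_allow · A = 275 · 1043 = 286900 N = 286.9 kN.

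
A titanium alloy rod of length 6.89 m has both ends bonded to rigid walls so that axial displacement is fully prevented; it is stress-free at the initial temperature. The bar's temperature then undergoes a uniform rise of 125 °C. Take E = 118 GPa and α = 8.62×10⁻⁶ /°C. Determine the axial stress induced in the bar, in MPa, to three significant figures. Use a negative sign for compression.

-127 MPa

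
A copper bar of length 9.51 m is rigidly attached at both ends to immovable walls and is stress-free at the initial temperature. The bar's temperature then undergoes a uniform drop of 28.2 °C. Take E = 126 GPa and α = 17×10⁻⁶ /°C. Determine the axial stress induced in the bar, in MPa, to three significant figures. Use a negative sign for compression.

Free thermal expansion αLΔT = 17e-6 · 9510 · -28.2 = -4.559 mm.
The walls impose strain ε = −(-4.559)/9510 = 4.7940e-04; σ = Eε = 126000 · 4.7940e-04 = 60.4 MPa.

60.4 MPa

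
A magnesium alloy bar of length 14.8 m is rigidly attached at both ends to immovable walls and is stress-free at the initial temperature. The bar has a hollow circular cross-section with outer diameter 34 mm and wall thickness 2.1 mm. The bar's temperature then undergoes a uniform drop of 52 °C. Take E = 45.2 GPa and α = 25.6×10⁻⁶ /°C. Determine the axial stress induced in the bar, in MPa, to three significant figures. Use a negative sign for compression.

Free thermal expansion αLΔT = 25.6e-6 · 14800 · -52 = -19.7 mm.
The walls impose strain ε = −(-19.7)/14800 = 1.3312e-03; σ = Eε = 45200 · 1.3312e-03 = 60.17 MPa.

60.2 MPa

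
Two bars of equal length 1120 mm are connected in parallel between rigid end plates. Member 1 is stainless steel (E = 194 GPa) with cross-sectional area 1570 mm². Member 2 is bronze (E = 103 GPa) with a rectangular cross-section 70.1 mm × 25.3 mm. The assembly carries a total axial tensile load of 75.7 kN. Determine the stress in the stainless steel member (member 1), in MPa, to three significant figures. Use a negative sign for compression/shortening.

30.1 MPa

A_2 = 1774 mm².
Equal strain + equilibrium ⇒ each member carries load in proportion to AE: A₁E₁ = 304600000 N, A₂E₂ = 182700000 N, ΣAE = 487300000 N.
σ₁ = P·E₁/ΣAE = 75700·194000/487300000 = 30.14 MPa.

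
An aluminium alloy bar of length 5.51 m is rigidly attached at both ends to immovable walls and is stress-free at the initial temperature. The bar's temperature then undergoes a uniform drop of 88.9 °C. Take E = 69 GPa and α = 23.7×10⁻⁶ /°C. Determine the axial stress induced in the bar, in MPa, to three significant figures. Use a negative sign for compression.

Free thermal expansion αLΔT = 23.7e-6 · 5510 · -88.9 = -11.61 mm.
The walls impose strain ε = −(-11.61)/5510 = 2.1069e-03; σ = Eε = 69000 · 2.1069e-03 = 145.4 MPa.

145 MPa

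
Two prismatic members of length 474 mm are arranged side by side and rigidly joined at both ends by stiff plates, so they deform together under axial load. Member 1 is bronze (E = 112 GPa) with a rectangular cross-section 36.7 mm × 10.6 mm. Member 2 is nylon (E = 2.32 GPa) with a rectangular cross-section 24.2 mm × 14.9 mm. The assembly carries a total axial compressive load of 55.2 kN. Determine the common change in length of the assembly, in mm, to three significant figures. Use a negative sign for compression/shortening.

A_1 = 389 mm².
A_2 = 360.6 mm².
Equal strain + equilibrium ⇒ each member carries load in proportion to AE: A₁E₁ = 43570000 N, A₂E₂ = 836500 N, ΣAE = 44410000 N.
δ = PL/ΣAE = -55200·474/44410000 = -0.5892 mm.

-0.589 mm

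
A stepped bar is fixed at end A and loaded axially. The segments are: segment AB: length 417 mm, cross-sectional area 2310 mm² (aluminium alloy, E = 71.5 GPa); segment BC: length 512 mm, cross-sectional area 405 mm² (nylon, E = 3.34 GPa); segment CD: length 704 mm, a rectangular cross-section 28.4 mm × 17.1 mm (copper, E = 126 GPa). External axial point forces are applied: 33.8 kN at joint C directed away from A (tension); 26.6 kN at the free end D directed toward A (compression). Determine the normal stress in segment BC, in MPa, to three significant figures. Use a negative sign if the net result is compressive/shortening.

Internal axial forces (sectioning from the free end, tension +): N_CD = -26.6 kN, N_BC = 7.2 kN, N_AB = 7.2 kN.
σ_BC = N_BC/A_BC = 7200/405 = 17.78 MPa.

17.8 MPa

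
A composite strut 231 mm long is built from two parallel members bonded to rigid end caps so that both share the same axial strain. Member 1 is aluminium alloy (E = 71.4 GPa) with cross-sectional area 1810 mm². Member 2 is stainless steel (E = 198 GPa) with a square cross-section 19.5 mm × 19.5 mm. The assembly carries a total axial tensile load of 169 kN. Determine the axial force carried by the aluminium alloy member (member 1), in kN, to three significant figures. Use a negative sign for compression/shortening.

A_2 = 380.2 mm².
Equal strain + equilibrium ⇒ each member carries load in proportion to AE: A₁E₁ = 129200000 N, A₂E₂ = 75290000 N, ΣAE = 204500000 N.
F₁ = P·A₁E₁/ΣAE = 169000·129200000/204500000 = 106800 N.

107 kN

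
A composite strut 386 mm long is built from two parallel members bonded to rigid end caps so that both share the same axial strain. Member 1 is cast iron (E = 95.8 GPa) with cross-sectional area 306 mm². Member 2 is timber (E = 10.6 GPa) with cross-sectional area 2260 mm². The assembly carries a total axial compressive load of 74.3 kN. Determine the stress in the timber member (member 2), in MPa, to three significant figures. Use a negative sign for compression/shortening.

-14.8 MPa

Equal strain + equilibrium ⇒ each member carries load in proportion to AE: A₁E₁ = 29310000 N, A₂E₂ = 23960000 N, ΣAE = 53270000 N.
σ₂ = P·E₂/ΣAE = -74300·10600/53270000 = -14.78 MPa.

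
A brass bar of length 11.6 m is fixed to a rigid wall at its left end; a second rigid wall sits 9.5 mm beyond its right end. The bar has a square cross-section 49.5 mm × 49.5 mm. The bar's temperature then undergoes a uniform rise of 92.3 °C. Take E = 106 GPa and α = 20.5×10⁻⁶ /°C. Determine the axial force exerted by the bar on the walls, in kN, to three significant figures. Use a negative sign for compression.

Free thermal expansion αLΔT = 20.5e-6 · 11600 · 92.3 = 21.95 mm.
The walls engage after the gap closes; constrained expansion = 21.95 − 9.5 = 12.45 mm.
The walls impose strain ε = −(12.45)/11600 = -1.0732e-03; σ = Eε = 106000 · -1.0732e-03 = -113.8 MPa.
Wall reaction R = σ·A = -113.8·2450 = -278700 N = -278.7 kN.

-279 kN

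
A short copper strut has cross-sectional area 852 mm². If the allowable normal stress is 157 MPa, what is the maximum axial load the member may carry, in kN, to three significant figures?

P_max = σ_allow · A = 157 · 852 = 133800 N = 133.8 kN.

134 kN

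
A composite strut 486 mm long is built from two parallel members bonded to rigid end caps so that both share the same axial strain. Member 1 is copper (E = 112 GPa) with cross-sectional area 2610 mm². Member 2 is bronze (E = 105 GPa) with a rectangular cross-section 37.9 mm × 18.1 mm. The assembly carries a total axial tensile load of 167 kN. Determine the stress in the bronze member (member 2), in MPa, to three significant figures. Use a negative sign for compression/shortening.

48.1 MPa

A_2 = 686 mm².
Equal strain + equilibrium ⇒ each member carries load in proportion to AE: A₁E₁ = 292300000 N, A₂E₂ = 72030000 N, ΣAE = 364300000 N.
σ₂ = P·E₂/ΣAE = 167000·105000/364300000 = 48.13 MPa.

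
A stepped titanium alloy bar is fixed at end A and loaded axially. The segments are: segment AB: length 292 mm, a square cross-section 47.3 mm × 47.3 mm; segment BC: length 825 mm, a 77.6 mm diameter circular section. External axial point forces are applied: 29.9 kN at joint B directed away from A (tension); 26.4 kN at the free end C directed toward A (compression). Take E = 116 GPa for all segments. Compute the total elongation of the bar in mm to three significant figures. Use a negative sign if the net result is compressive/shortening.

-0.0358 mm

Internal axial forces (sectioning from the free end, tension +): N_BC = -26.4 kN, N_AB = 3.5 kN.
A_AB = 2237 mm².
A_BC = 4729 mm².
δ_AB = 3500·292/(2237·116000) = 0.003938 mm
δ_BC = -26400·825/(4729·116000) = -0.0397 mm
δ = Σδ_i = -0.03576 mm.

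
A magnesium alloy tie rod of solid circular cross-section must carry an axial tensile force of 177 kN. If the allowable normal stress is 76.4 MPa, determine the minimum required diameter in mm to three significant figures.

Required area A ≥ P/σ_allow = 177000/76.4 = 2317 mm².
For a solid circular section, d ≥ √(4A/π) = 54.31 mm.

54.3 mm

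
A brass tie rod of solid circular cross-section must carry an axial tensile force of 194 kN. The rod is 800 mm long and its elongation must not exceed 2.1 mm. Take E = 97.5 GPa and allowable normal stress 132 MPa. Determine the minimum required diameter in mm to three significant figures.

Required area A ≥ P/σ_allow = 194000/132 = 1470 mm².
For a solid circular section, d ≥ √(4A/π) = 43.26 mm.
Elongation limit: A ≥ PL/(Eδ_allow) = 194000·800/(97500·2.1) = 758 mm² ⇒ d ≥ 31.07 mm.
The stress limit governs.

43.3 mm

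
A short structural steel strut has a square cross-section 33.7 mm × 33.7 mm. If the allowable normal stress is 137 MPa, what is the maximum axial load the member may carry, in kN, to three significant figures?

156 kN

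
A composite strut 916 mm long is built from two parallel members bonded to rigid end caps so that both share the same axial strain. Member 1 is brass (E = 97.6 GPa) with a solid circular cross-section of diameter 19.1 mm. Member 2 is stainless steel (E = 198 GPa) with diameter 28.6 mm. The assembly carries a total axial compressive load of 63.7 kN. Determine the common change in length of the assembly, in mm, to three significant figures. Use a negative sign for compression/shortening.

A_1 = 286.5 mm².
A_2 = 642.4 mm².
Equal strain + equilibrium ⇒ each member carries load in proportion to AE: A₁E₁ = 27960000 N, A₂E₂ = 127200000 N, ΣAE = 155200000 N.
δ = PL/ΣAE = -63700·916/155200000 = -0.376 mm.

-0.376 mm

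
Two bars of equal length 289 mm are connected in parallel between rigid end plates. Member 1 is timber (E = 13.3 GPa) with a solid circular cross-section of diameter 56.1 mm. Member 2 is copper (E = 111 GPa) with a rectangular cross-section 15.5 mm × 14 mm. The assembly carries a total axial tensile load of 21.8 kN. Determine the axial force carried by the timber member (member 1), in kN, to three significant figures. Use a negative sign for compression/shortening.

A_1 = 2472 mm².
A_2 = 217 mm².
Equal strain + equilibrium ⇒ each member carries load in proportion to AE: A₁E₁ = 32880000 N, A₂E₂ = 24090000 N, ΣAE = 56960000 N.
F₁ = P·A₁E₁/ΣAE = 21800·32880000/56960000 = 12580 N.

12.6 kN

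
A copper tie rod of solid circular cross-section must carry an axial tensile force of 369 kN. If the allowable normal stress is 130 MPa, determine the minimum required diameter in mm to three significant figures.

60.1 mm

Required area A ≥ P/σ_allow = 369000/130 = 2838 mm².
For a solid circular section, d ≥ √(4A/π) = 60.12 mm.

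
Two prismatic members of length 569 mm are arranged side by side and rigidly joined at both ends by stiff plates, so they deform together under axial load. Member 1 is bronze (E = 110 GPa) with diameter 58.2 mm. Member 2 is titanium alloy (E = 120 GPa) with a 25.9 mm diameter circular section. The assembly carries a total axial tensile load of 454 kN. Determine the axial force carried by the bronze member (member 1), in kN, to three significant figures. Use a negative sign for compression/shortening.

373 kN

A_1 = 2660 mm².
A_2 = 526.9 mm².
Equal strain + equilibrium ⇒ each member carries load in proportion to AE: A₁E₁ = 292600000 N, A₂E₂ = 63220000 N, ΣAE = 355900000 N.
F₁ = P·A₁E₁/ΣAE = 454000·292600000/355900000 = 373300 N.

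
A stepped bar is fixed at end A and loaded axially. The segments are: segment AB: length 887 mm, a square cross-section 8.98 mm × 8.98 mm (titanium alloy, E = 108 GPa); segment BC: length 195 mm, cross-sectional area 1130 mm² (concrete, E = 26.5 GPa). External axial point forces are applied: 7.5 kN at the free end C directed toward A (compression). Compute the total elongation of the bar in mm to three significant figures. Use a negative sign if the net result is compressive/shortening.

Internal axial forces (sectioning from the free end, tension +): N_BC = -7.5 kN, N_AB = -7.5 kN.
A_AB = 80.64 mm².
δ_AB = -7500·887/(80.64·108000) = -0.7639 mm
δ_BC = -7500·195/(1130·26500) = -0.04884 mm
δ = Σδ_i = -0.8127 mm.

-0.813 mm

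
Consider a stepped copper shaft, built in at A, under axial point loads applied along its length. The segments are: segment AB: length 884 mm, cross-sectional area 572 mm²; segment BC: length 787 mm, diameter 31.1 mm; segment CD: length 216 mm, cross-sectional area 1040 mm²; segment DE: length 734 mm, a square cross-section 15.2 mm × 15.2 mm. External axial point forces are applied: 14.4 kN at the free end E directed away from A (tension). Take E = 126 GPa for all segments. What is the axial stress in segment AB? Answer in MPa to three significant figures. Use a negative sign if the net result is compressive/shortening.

25.2 MPa

Internal axial forces (sectioning from the free end, tension +): N_DE = 14.4 kN, N_CD = 14.4 kN, N_BC = 14.4 kN, N_AB = 14.4 kN.
σ_AB = N_AB/A_AB = 14400/572 = 25.17 MPa.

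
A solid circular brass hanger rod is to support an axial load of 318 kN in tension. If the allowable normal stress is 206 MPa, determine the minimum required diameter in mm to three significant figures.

44.3 mm

Required area A ≥ P/σ_allow = 318000/206 = 1544 mm².
For a solid circular section, d ≥ √(4A/π) = 44.33 mm.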